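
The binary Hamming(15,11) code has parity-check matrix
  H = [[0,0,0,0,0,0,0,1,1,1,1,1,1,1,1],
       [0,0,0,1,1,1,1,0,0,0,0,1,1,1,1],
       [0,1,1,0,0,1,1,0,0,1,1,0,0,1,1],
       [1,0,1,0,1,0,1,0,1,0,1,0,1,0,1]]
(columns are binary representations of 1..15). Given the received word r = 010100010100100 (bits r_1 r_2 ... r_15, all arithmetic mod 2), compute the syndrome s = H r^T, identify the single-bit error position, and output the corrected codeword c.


s = (1, 0, 0, 1)^T, error position = 9, corrected codeword c = 010100011100100

Compute s = H r^T mod 2 one row at a time:
  s_1 = 1 + 0 + 1 + 0 + 0 + 1 + 0 + 0 = 3 ≡ 1 (mod 2).
  s_2 = 1 + 0 + 0 + 0 + 0 + 1 + 0 + 0 = 2 ≡ 0 (mod 2).
  s_3 = 1 + 0 + 0 + 0 + 1 + 0 + 0 + 0 = 2 ≡ 0 (mod 2).
  s_4 = 0 + 0 + 0 + 0 + 0 + 0 + 1 + 0 = 1 ≡ 1 (mod 2).
s = (1, 0, 0, 1)^T — this equals column 9 of H (binary 1001), so error is at position 9.
Correct: flip bit 9 of r = 010100010100100 to get c = 010100011100100.


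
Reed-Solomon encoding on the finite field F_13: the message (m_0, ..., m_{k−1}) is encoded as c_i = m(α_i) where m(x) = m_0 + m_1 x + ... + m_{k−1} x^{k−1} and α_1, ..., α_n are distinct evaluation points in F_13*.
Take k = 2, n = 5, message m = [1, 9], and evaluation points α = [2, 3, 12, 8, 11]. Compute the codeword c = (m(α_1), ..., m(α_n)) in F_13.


c = [6, 2, 5, 8, 9]

Message polynomial: m(x) = 1 + 9·x (mod 13).
For each evaluation point α_i, compute m(α_i) mod 13:
  α_1 = 2: Horner steps 9 → 6, so m(2) = 6.
  α_2 = 3: Horner steps 9 → 2, so m(3) = 2.
  α_3 = 12: Horner steps 9 → 5, so m(12) = 5.
  α_4 = 8: Horner steps 9 → 8, so m(8) = 8.
  α_5 = 11: Horner steps 9 → 9, so m(11) = 9.
Codeword c = [6, 2, 5, 8, 9] ∈ F_13^5.


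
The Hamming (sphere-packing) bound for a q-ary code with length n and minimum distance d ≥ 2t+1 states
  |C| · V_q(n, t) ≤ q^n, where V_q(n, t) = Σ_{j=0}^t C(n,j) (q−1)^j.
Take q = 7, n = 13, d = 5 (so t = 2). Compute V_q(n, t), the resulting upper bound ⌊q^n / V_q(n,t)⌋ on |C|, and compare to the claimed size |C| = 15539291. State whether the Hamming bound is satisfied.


V_q(n, t) = 2887, q^n = 96889010407, Hamming bound = 33560446, |C| = 15539291 ≤ bound (satisfied).

Step 1: Compute V_q(n, t) = Σ_{j=0}^2 C(n, j) (q−1)^j.
  j = 0: C(13,0)·(6)^0 = 1·1 = 1.
  j = 1: C(13,1)·(6)^1 = 13·6 = 78.
  j = 2: C(13,2)·(6)^2 = 78·36 = 2808.
  V_q(n, t) = 1 + 78 + 2808 = 2887.
Step 2: q^n = 7^13 = 96889010407.
Step 3: Hamming bound ⌊q^n / V_q(n,t)⌋ = ⌊96889010407/2887⌋ = 33560446.
Step 4: Compare |C| = 15539291 to 33560446: satisfied.
The claimed |C| lies below the Hamming bound.


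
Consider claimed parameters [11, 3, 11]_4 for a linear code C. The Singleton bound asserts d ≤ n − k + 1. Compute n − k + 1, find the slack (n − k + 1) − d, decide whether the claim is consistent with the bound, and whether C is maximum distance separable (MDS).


Singleton RHS = n − k + 1 = 9, slack = -2, bound violated (no such code; not MDS).

Singleton bound: d ≤ n − k + 1.
Here n = 11, k = 3, so n − k + 1 = 9.
Given d = 11, check d ≤ 9: NO.
Slack = (n − k + 1) − d = -2.
The slack is negative: d = 11 exceeds n − k + 1 = 9 by 2, so the Singleton bound is violated and no linear [11, 3, 11]_4 code can exist. In particular it is not MDS (MDS requires d = n − k + 1 exactly).
Description: the claimed parameters are [11, 3, 11]_4; such a code would be impossible (violates the Singleton bound).


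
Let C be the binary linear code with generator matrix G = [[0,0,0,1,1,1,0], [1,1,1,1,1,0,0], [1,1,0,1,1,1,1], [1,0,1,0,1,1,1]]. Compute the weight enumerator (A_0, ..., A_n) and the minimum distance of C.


Weight distribution: A_0 = 1, A_2 = 1, A_3 = 6, A_4 = 5, A_5 = 2, A_6 = 1. Minimum distance d = 2.

Enumerate all 2^4 = 16 messages m ∈ F_2^4.
For each, compute codeword c = mG in F_2^7, then tally its weight.
  m = 0000 → c = 0000000, weight = 0.
  m = 1000 → c = 0001110, weight = 3.
  m = 0100 → c = 1111100, weight = 5.
  m = 1100 → c = 1110010, weight = 4.
  m = 0010 → c = 1101111, weight = 6.
  m = 1010 → c = 1100001, weight = 3.
  m = 0110 → c = 0010011, weight = 3.
  m = 1110 → c = 0011101, weight = 4.
  m = 0001 → c = 1010111, weight = 5.
  m = 1001 → c = 1011001, weight = 4.
  m = 0101 → c = 0101011, weight = 4.
  m = 1101 → c = 0100101, weight = 3.
  m = 0011 → c = 0111000, weight = 3.
  m = 1011 → c = 0110110, weight = 4.
  m = 0111 → c = 1000100, weight = 2.
  m = 1111 → c = 1001010, weight = 3.
Tally weights:
  weight 0: 1 codewords.
  weight 2: 1 codewords.
  weight 3: 6 codewords.
  weight 4: 5 codewords.
  weight 5: 2 codewords.
  weight 6: 1 codewords.
Minimum distance d = smallest w > 0 with A_w > 0 = 2.
Sanity: Σ A_w = 16 = 2^4 = 16 ✓.


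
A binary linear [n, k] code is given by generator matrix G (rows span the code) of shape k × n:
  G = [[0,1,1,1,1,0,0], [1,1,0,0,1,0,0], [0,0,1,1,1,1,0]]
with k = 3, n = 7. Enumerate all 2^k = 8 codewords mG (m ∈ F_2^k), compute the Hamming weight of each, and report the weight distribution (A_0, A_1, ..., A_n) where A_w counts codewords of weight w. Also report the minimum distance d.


Weight distribution: A_0 = 1, A_2 = 1, A_3 = 3, A_4 = 2, A_5 = 1. Minimum distance d = 2.

Enumerate all 2^3 = 8 messages m ∈ F_2^3.
For each, compute codeword c = mG in F_2^7, then tally its weight.
  m = 000 → c = 0000000, weight = 0.
  m = 100 → c = 0111100, weight = 4.
  m = 010 → c = 1100100, weight = 3.
  m = 110 → c = 1011000, weight = 3.
  m = 001 → c = 0011110, weight = 4.
  m = 101 → c = 0100010, weight = 2.
  m = 011 → c = 1111010, weight = 5.
  m = 111 → c = 1000110, weight = 3.
Tally weights:
  weight 0: 1 codewords.
  weight 2: 1 codewords.
  weight 3: 3 codewords.
  weight 4: 2 codewords.
  weight 5: 1 codewords.
Minimum distance d = smallest w > 0 with A_w > 0 = 2.
Sanity: Σ A_w = 8 = 2^3 = 8 ✓.


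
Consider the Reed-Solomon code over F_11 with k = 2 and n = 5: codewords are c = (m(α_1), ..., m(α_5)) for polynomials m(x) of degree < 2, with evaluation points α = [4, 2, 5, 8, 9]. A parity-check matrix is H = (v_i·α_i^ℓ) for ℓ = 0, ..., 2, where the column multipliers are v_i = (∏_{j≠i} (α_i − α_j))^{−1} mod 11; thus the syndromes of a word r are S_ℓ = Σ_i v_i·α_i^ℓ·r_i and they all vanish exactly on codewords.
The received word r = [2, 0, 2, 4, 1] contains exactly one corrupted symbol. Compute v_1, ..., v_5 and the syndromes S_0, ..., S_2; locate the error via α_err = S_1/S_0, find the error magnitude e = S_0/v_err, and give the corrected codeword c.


S = (2, 8, 10), error at position 1, error magnitude e = 8, c = [5, 0, 2, 4, 1].

Step 1: column multipliers v_i = (∏_{j≠i}(α_i − α_j))^{−1} mod 11.
  i = 1 (α = 4): (4−2)(4−5)(4−8)(4−9) = 2·(−1)·(−4)·(−5) = −40 ≡ 4, so v_1 = 4^{−1} = 3 (mod 11).
  i = 2 (α = 2): (2−4)(2−5)(2−8)(2−9) = (−2)·(−3)·(−6)·(−7) = 252 ≡ 10, so v_2 = 10^{−1} = 10 (mod 11).
  i = 3 (α = 5): (5−4)(5−2)(5−8)(5−9) = 1·3·(−3)·(−4) = 36 ≡ 3, so v_3 = 3^{−1} = 4 (mod 11).
  i = 4 (α = 8): (8−4)(8−2)(8−5)(8−9) = 4·6·3·(−1) = −72 ≡ 5, so v_4 = 5^{−1} = 9 (mod 11).
  i = 5 (α = 9): (9−4)(9−2)(9−5)(9−8) = 5·7·4·1 = 140 ≡ 8, so v_5 = 8^{−1} = 7 (mod 11).
  v = [3, 10, 4, 9, 7].
Step 2: syndromes of r = [2, 0, 2, 4, 1] (all sums mod 11).
  S_0 = Σ v_i r_i = 3·2 + 10·0 + 4·2 + 9·4 + 7·1 = 57 ≡ 2.
  S_1 = Σ v_i α_i r_i = 3·4·2 + 10·2·0 + 4·5·2 + 9·8·4 + 7·9·1 = 415 ≡ 8.
  α_i^2 mod 11 = [5, 4, 3, 9, 4].
  S_2 = Σ v_i α_i^2 r_i = 3·5·2 + 10·4·0 + 4·3·2 + 9·9·4 + 7·4·1 = 406 ≡ 10.
  S = (2, 8, 10) ≠ 0, so r is not a codeword (an error is present).
Step 3: locate the error. For a single error e at position i, S_ℓ = v_i·e·α_i^ℓ, so α_err = S_1/S_0.
  S_0^{−1} = 2^{−1} = 6 (mod 11), so α_err = 8·6 = 48 ≡ 4 = α_1. Error position i = 1.
  Consistency check: S_2/S_1 = 10·7 = 70 ≡ 4 = α_err ✓ (single-error assumption holds).
Step 4: error magnitude e = S_0/v_1 = S_0·∏_{j≠1}(α_1 − α_j) = 2·4 = 8 ≡ 8 (mod 11).
Step 5: correct position 1: c_1 = r_1 − e = 2 − 8 ≡ 5 (mod 11). Hence c = [5, 0, 2, 4, 1].
  Check: interpolating c through the α_i gives m(x) = 6 + 8·x (degree < 2) with m(α_i) = c_i for every i, so c is indeed a codeword.


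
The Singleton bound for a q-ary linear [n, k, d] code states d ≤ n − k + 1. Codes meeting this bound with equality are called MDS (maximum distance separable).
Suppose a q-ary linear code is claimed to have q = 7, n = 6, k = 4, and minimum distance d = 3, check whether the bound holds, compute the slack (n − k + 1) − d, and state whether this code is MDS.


Singleton RHS = n − k + 1 = 3, slack = 0, bound satisfied, MDS.

Singleton bound: d ≤ n − k + 1.
Here n = 6, k = 4, so n − k + 1 = 3.
Given d = 3, check d ≤ 3: YES.
Slack = (n − k + 1) − d = 0.
The code is MDS (slack = 0).
Description: the claimed parameters are [6, 4, 3]_7; such a code would be MDS (meets Singleton bound).


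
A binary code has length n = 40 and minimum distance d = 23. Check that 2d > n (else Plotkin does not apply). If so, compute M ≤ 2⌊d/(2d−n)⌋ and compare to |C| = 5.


Plotkin bound M ≤ 6; given |C| = 5 ≤ bound (satisfied).

Check applicability: 2d = 46, n = 40.
2d − n = 6 > 0, so Plotkin applies.
Compute d/(2d−n) = 23/6 ≈ 3.8333.
⌊d/(2d−n)⌋ = 3.
Plotkin bound: M ≤ 2·3 = 6.
Given |C| = 5, check: satisfied.
This |C| is below the Plotkin bound.


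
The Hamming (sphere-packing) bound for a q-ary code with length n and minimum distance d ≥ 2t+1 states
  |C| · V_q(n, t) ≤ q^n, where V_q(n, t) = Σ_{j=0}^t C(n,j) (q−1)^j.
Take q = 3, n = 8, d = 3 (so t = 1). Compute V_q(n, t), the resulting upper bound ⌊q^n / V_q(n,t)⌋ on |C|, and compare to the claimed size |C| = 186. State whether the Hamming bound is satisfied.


V_q(n, t) = 17, q^n = 6561, Hamming bound = 385, |C| = 186 ≤ bound (satisfied).

Step 1: Compute V_q(n, t) = Σ_{j=0}^1 C(n, j) (q−1)^j.
  j = 0: C(8,0)·(2)^0 = 1·1 = 1.
  j = 1: C(8,1)·(2)^1 = 8·2 = 16.
  V_q(n, t) = 1 + 16 = 17.
Step 2: q^n = 3^8 = 6561.
Step 3: Hamming bound ⌊q^n / V_q(n,t)⌋ = ⌊6561/17⌋ = 385.
Step 4: Compare |C| = 186 to 385: satisfied.
The claimed |C| lies below the Hamming bound.


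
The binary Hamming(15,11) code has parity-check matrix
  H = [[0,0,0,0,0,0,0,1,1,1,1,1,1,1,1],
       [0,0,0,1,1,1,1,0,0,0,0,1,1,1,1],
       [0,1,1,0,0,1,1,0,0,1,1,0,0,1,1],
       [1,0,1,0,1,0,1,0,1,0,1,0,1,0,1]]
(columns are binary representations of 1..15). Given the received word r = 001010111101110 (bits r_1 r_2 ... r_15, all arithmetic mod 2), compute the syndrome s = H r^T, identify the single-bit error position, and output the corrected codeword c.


s = (0, 1, 0, 1)^T, error position = 5, corrected codeword c = 001000111101110

Compute s = H r^T mod 2 one row at a time:
  s_1 = 1 + 1 + 1 + 0 + 1 + 1 + 1 + 0 = 6 ≡ 0 (mod 2).
  s_2 = 0 + 1 + 0 + 1 + 1 + 1 + 1 + 0 = 5 ≡ 1 (mod 2).
  s_3 = 0 + 1 + 0 + 1 + 1 + 0 + 1 + 0 = 4 ≡ 0 (mod 2).
  s_4 = 0 + 1 + 1 + 1 + 1 + 0 + 1 + 0 = 5 ≡ 1 (mod 2).
s = (0, 1, 0, 1)^T — this equals column 5 of H (binary 0101), so error is at position 5.
Correct: flip bit 5 of r = 001010111101110 to get c = 001000111101110.


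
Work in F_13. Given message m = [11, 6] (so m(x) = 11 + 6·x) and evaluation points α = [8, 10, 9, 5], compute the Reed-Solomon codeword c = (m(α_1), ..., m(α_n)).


c = [7, 6, 0, 2]

Message polynomial: m(x) = 11 + 6·x (mod 13).
For each evaluation point α_i, compute m(α_i) mod 13:
  α_1 = 8: Horner steps 6 → 7, so m(8) = 7.
  α_2 = 10: Horner steps 6 → 6, so m(10) = 6.
  α_3 = 9: Horner steps 6 → 0, so m(9) = 0.
  α_4 = 5: Horner steps 6 → 2, so m(5) = 2.
Codeword c = [7, 6, 0, 2] ∈ F_13^4.


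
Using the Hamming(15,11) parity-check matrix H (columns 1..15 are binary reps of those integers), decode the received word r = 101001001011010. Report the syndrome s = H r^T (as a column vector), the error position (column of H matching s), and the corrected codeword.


s = (0, 1, 0, 0)^T, error position = 4, corrected codeword c = 101101001011010

Compute s = H r^T mod 2 one row at a time:
  s_1 = 0 + 1 + 0 + 1 + 1 + 0 + 1 + 0 = 4 ≡ 0 (mod 2).
  s_2 = 0 + 0 + 1 + 0 + 1 + 0 + 1 + 0 = 3 ≡ 1 (mod 2).
  s_3 = 0 + 1 + 1 + 0 + 0 + 1 + 1 + 0 = 4 ≡ 0 (mod 2).
  s_4 = 1 + 1 + 0 + 0 + 1 + 1 + 0 + 0 = 4 ≡ 0 (mod 2).
s = (0, 1, 0, 0)^T — this equals column 4 of H (binary 0100), so error is at position 4.
Correct: flip bit 4 of r = 101001001011010 to get c = 101101001011010.


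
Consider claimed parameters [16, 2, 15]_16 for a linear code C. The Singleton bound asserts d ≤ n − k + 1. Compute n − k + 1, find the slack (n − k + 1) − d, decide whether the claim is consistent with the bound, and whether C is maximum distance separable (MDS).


Singleton RHS = n − k + 1 = 15, slack = 0, bound satisfied, MDS.

Singleton bound: d ≤ n − k + 1.
Here n = 16, k = 2, so n − k + 1 = 15.
Given d = 15, check d ≤ 15: YES.
Slack = (n − k + 1) − d = 0.
The code is MDS (slack = 0).
Description: the claimed parameters are [16, 2, 15]_16; such a code would be MDS (meets Singleton bound).


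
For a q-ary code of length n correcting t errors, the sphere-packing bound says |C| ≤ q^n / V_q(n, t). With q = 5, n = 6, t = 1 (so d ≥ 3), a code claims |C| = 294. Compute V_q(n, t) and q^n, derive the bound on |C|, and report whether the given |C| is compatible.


V_q(n, t) = 25, q^n = 15625, Hamming bound = 625, |C| = 294 ≤ bound (satisfied).

Step 1: Compute V_q(n, t) = Σ_{j=0}^1 C(n, j) (q−1)^j.
  j = 0: C(6,0)·(4)^0 = 1·1 = 1.
  j = 1: C(6,1)·(4)^1 = 6·4 = 24.
  V_q(n, t) = 1 + 24 = 25.
Step 2: q^n = 5^6 = 15625.
Step 3: Hamming bound ⌊q^n / V_q(n,t)⌋ = ⌊15625/25⌋ = 625.
Step 4: Compare |C| = 294 to 625: satisfied.
The claimed |C| lies below the Hamming bound.


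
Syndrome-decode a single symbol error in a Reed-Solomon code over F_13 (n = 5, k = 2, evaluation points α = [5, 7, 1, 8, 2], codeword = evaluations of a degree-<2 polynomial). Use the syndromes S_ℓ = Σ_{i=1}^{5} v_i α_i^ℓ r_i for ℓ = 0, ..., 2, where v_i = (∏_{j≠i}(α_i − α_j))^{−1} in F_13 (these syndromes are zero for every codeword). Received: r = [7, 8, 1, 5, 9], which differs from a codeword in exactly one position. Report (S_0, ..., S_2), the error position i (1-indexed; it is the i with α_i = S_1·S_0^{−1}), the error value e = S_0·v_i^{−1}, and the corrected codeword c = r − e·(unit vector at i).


S = (10, 5, 9), error at position 2, error magnitude e = 11, c = [7, 10, 1, 5, 9].

Step 1: column multipliers v_i = (∏_{j≠i}(α_i − α_j))^{−1} mod 13.
  i = 1 (α = 5): (5−7)(5−1)(5−8)(5−2) = (−2)·4·(−3)·3 = 72 ≡ 7, so v_1 = 7^{−1} = 2 (mod 13).
  i = 2 (α = 7): (7−5)(7−1)(7−8)(7−2) = 2·6·(−1)·5 = −60 ≡ 5, so v_2 = 5^{−1} = 8 (mod 13).
  i = 3 (α = 1): (1−5)(1−7)(1−8)(1−2) = (−4)·(−6)·(−7)·(−1) = 168 ≡ 12, so v_3 = 12^{−1} = 12 (mod 13).
  i = 4 (α = 8): (8−5)(8−7)(8−1)(8−2) = 3·1·7·6 = 126 ≡ 9, so v_4 = 9^{−1} = 3 (mod 13).
  i = 5 (α = 2): (2−5)(2−7)(2−1)(2−8) = (−3)·(−5)·1·(−6) = −90 ≡ 1, so v_5 = 1^{−1} = 1 (mod 13).
  v = [2, 8, 12, 3, 1].
Step 2: syndromes of r = [7, 8, 1, 5, 9] (all sums mod 13).
  S_0 = Σ v_i r_i = 2·7 + 8·8 + 12·1 + 3·5 + 1·9 = 114 ≡ 10.
  S_1 = Σ v_i α_i r_i = 2·5·7 + 8·7·8 + 12·1·1 + 3·8·5 + 1·2·9 = 668 ≡ 5.
  α_i^2 mod 13 = [12, 10, 1, 12, 4].
  S_2 = Σ v_i α_i^2 r_i = 2·12·7 + 8·10·8 + 12·1·1 + 3·12·5 + 1·4·9 = 1036 ≡ 9.
  S = (10, 5, 9) ≠ 0, so r is not a codeword (an error is present).
Step 3: locate the error. For a single error e at position i, S_ℓ = v_i·e·α_i^ℓ, so α_err = S_1/S_0.
  S_0^{−1} = 10^{−1} = 4 (mod 13), so α_err = 5·4 = 20 ≡ 7 = α_2. Error position i = 2.
  Consistency check: S_2/S_1 = 9·8 = 72 ≡ 7 = α_err ✓ (single-error assumption holds).
Step 4: error magnitude e = S_0/v_2 = S_0·∏_{j≠2}(α_2 − α_j) = 10·5 = 50 ≡ 11 (mod 13).
Step 5: correct position 2: c_2 = r_2 − e = 8 − 11 ≡ 10 (mod 13). Hence c = [7, 10, 1, 5, 9].
  Check: interpolating c through the α_i gives m(x) = 6 + 8·x (degree < 2) with m(α_i) = c_i for every i, so c is indeed a codeword.


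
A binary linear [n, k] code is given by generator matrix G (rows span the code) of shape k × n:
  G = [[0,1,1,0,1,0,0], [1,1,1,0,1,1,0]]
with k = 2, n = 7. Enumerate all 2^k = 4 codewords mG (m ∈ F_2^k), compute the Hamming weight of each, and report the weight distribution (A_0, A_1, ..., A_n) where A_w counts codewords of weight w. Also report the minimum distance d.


Weight distribution: A_0 = 1, A_2 = 1, A_3 = 1, A_5 = 1. Minimum distance d = 2.

Enumerate all 2^2 = 4 messages m ∈ F_2^2.
For each, compute codeword c = mG in F_2^7, then tally its weight.
  m = 00 → c = 0000000, weight = 0.
  m = 10 → c = 0110100, weight = 3.
  m = 01 → c = 1110110, weight = 5.
  m = 11 → c = 1000010, weight = 2.
Tally weights:
  weight 0: 1 codewords.
  weight 2: 1 codewords.
  weight 3: 1 codewords.
  weight 5: 1 codewords.
Minimum distance d = smallest w > 0 with A_w > 0 = 2.
Sanity: Σ A_w = 4 = 2^2 = 4 ✓.


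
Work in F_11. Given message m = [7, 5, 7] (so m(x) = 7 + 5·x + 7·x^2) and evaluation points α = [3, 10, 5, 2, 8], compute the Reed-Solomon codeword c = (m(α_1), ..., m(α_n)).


c = [8, 9, 9, 1, 0]

Message polynomial: m(x) = 7 + 5·x + 7·x^2 (mod 11).
For each evaluation point α_i, compute m(α_i) mod 11:
  α_1 = 3: Horner steps 7 → 4 → 8, so m(3) = 8.
  α_2 = 10: Horner steps 7 → 9 → 9, so m(10) = 9.
  α_3 = 5: Horner steps 7 → 7 → 9, so m(5) = 9.
  α_4 = 2: Horner steps 7 → 8 → 1, so m(2) = 1.
  α_5 = 8: Horner steps 7 → 6 → 0, so m(8) = 0.
Codeword c = [8, 9, 9, 1, 0] ∈ F_11^5.


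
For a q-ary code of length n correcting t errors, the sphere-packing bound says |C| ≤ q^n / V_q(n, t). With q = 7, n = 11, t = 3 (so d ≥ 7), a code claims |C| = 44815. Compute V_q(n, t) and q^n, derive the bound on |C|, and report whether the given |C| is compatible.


V_q(n, t) = 37687, q^n = 1977326743, Hamming bound = 52467, |C| = 44815 ≤ bound (satisfied).

Step 1: Compute V_q(n, t) = Σ_{j=0}^3 C(n, j) (q−1)^j.
  j = 0: C(11,0)·(6)^0 = 1·1 = 1.
  j = 1: C(11,1)·(6)^1 = 11·6 = 66.
  j = 2: C(11,2)·(6)^2 = 55·36 = 1980.
  j = 3: C(11,3)·(6)^3 = 165·216 = 35640.
  V_q(n, t) = 1 + 66 + 1980 + 35640 = 37687.
Step 2: q^n = 7^11 = 1977326743.
Step 3: Hamming bound ⌊q^n / V_q(n,t)⌋ = ⌊1977326743/37687⌋ = 52467.
Step 4: Compare |C| = 44815 to 52467: satisfied.
The claimed |C| lies below the Hamming bound.


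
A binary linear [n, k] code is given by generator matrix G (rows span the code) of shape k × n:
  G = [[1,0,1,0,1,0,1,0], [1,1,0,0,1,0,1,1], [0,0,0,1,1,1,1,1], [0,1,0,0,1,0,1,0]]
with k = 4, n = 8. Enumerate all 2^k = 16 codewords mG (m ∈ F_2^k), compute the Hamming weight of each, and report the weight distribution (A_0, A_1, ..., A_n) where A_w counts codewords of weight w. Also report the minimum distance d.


Weight distribution: A_0 = 1, A_2 = 1, A_3 = 4, A_4 = 4, A_5 = 4, A_6 = 1, A_8 = 1. Minimum distance d = 2.

Enumerate all 2^4 = 16 messages m ∈ F_2^4.
For each, compute codeword c = mG in F_2^8, then tally its weight.
  m = 0000 → c = 00000000, weight = 0.
  m = 1000 → c = 10101010, weight = 4.
  m = 0100 → c = 11001011, weight = 5.
  m = 1100 → c = 01100001, weight = 3.
  m = 0010 → c = 00011111, weight = 5.
  m = 1010 → c = 10110101, weight = 5.
  m = 0110 → c = 11010100, weight = 4.
  m = 1110 → c = 01111110, weight = 6.
  m = 0001 → c = 01001010, weight = 3.
  m = 1001 → c = 11100000, weight = 3.
  m = 0101 → c = 10000001, weight = 2.
  m = 1101 → c = 00101011, weight = 4.
  m = 0011 → c = 01010101, weight = 4.
  m = 1011 → c = 11111111, weight = 8.
  m = 0111 → c = 10011110, weight = 5.
  m = 1111 → c = 00110100, weight = 3.
Tally weights:
  weight 0: 1 codewords.
  weight 2: 1 codewords.
  weight 3: 4 codewords.
  weight 4: 4 codewords.
  weight 5: 4 codewords.
  weight 6: 1 codewords.
  weight 8: 1 codewords.
Minimum distance d = smallest w > 0 with A_w > 0 = 2.
Sanity: Σ A_w = 16 = 2^4 = 16 ✓.


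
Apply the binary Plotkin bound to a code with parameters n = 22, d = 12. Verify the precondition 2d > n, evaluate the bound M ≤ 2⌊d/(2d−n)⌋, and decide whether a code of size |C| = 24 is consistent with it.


Plotkin bound M ≤ 12; given |C| = 24 > bound (violated).

Check applicability: 2d = 24, n = 22.
2d − n = 2 > 0, so Plotkin applies.
Compute d/(2d−n) = 12/2 ≈ 6.0000.
⌊d/(2d−n)⌋ = 6.
Plotkin bound: M ≤ 2·6 = 12.
Given |C| = 24, check: VIOLATED.
This |C| is above the Plotkin bound, so no binary code with n = 22, d = 12 and 24 codewords exists.


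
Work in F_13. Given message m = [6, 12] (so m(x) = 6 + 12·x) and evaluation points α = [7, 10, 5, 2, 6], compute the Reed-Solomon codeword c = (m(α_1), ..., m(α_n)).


c = [12, 9, 1, 4, 0]

Message polynomial: m(x) = 6 + 12·x (mod 13).
For each evaluation point α_i, compute m(α_i) mod 13:
  α_1 = 7: Horner steps 12 → 12, so m(7) = 12.
  α_2 = 10: Horner steps 12 → 9, so m(10) = 9.
  α_3 = 5: Horner steps 12 → 1, so m(5) = 1.
  α_4 = 2: Horner steps 12 → 4, so m(2) = 4.
  α_5 = 6: Horner steps 12 → 0, so m(6) = 0.
Codeword c = [12, 9, 1, 4, 0] ∈ F_13^5.


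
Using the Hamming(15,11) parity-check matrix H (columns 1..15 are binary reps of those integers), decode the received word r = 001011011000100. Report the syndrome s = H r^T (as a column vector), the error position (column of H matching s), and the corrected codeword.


s = (1, 1, 0, 0)^T, error position = 12, corrected codeword c = 001011011001100

Compute s = H r^T mod 2 one row at a time:
  s_1 = 1 + 1 + 0 + 0 + 0 + 1 + 0 + 0 = 3 ≡ 1 (mod 2).
  s_2 = 0 + 1 + 1 + 0 + 0 + 1 + 0 + 0 = 3 ≡ 1 (mod 2).
  s_3 = 0 + 1 + 1 + 0 + 0 + 0 + 0 + 0 = 2 ≡ 0 (mod 2).
  s_4 = 0 + 1 + 1 + 0 + 1 + 0 + 1 + 0 = 4 ≡ 0 (mod 2).
s = (1, 1, 0, 0)^T — this equals column 12 of H (binary 1100), so error is at position 12.
Correct: flip bit 12 of r = 001011011000100 to get c = 001011011001100.


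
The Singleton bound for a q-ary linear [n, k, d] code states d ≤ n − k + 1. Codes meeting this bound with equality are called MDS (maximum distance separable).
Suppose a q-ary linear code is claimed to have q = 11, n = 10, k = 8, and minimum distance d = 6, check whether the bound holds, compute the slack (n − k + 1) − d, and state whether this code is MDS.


Singleton RHS = n − k + 1 = 3, slack = -3, bound violated (no such code; not MDS).

Singleton bound: d ≤ n − k + 1.
Here n = 10, k = 8, so n − k + 1 = 3.
Given d = 6, check d ≤ 3: NO.
Slack = (n − k + 1) − d = -3.
The slack is negative: d = 6 exceeds n − k + 1 = 3 by 3, so the Singleton bound is violated and no linear [10, 8, 6]_11 code can exist. In particular it is not MDS (MDS requires d = n − k + 1 exactly).
Description: the claimed parameters are [10, 8, 6]_11; such a code would be impossible (violates the Singleton bound).


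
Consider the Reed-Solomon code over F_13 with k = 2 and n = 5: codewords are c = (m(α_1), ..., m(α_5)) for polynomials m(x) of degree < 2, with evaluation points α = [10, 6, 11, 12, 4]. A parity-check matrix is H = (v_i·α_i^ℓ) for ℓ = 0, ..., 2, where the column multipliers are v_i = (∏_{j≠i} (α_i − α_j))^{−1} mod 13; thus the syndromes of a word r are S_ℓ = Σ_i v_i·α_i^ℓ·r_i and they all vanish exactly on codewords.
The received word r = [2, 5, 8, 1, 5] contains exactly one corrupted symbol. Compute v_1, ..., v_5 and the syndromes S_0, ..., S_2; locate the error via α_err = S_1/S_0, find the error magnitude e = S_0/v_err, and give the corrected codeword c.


S = (2, 12, 7), error at position 2, error magnitude e = 1, c = [2, 4, 8, 1, 5].

Step 1: column multipliers v_i = (∏_{j≠i}(α_i − α_j))^{−1} mod 13.
  i = 1 (α = 10): (10−6)(10−11)(10−12)(10−4) = 4·(−1)·(−2)·6 = 48 ≡ 9, so v_1 = 9^{−1} = 3 (mod 13).
  i = 2 (α = 6): (6−10)(6−11)(6−12)(6−4) = (−4)·(−5)·(−6)·2 = −240 ≡ 7, so v_2 = 7^{−1} = 2 (mod 13).
  i = 3 (α = 11): (11−10)(11−6)(11−12)(11−4) = 1·5·(−1)·7 = −35 ≡ 4, so v_3 = 4^{−1} = 10 (mod 13).
  i = 4 (α = 12): (12−10)(12−6)(12−11)(12−4) = 2·6·1·8 = 96 ≡ 5, so v_4 = 5^{−1} = 8 (mod 13).
  i = 5 (α = 4): (4−10)(4−6)(4−11)(4−12) = (−6)·(−2)·(−7)·(−8) = 672 ≡ 9, so v_5 = 9^{−1} = 3 (mod 13).
  v = [3, 2, 10, 8, 3].
Step 2: syndromes of r = [2, 5, 8, 1, 5] (all sums mod 13).
  S_0 = Σ v_i r_i = 3·2 + 2·5 + 10·8 + 8·1 + 3·5 = 119 ≡ 2.
  S_1 = Σ v_i α_i r_i = 3·10·2 + 2·6·5 + 10·11·8 + 8·12·1 + 3·4·5 = 1156 ≡ 12.
  α_i^2 mod 13 = [9, 10, 4, 1, 3].
  S_2 = Σ v_i α_i^2 r_i = 3·9·2 + 2·10·5 + 10·4·8 + 8·1·1 + 3·3·5 = 527 ≡ 7.
  S = (2, 12, 7) ≠ 0, so r is not a codeword (an error is present).
Step 3: locate the error. For a single error e at position i, S_ℓ = v_i·e·α_i^ℓ, so α_err = S_1/S_0.
  S_0^{−1} = 2^{−1} = 7 (mod 13), so α_err = 12·7 = 84 ≡ 6 = α_2. Error position i = 2.
  Consistency check: S_2/S_1 = 7·12 = 84 ≡ 6 = α_err ✓ (single-error assumption holds).
Step 4: error magnitude e = S_0/v_2 = S_0·∏_{j≠2}(α_2 − α_j) = 2·7 = 14 ≡ 1 (mod 13).
Step 5: correct position 2: c_2 = r_2 − e = 5 − 1 ≡ 4 (mod 13). Hence c = [2, 4, 8, 1, 5].
  Check: interpolating c through the α_i gives m(x) = 7 + 6·x (degree < 2) with m(α_i) = c_i for every i, so c is indeed a codeword.


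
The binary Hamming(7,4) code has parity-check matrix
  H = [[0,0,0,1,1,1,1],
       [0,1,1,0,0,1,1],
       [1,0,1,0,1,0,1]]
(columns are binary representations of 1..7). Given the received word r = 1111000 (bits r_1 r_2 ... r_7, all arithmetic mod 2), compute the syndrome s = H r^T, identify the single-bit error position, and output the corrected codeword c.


s = (1, 0, 0)^T, error position = 4, corrected codeword c = 1110000

Compute s = H r^T mod 2 one row at a time:
  s_1 = 1 + 0 + 0 + 0 = 1 ≡ 1 (mod 2).
  s_2 = 1 + 1 + 0 + 0 = 2 ≡ 0 (mod 2).
  s_3 = 1 + 1 + 0 + 0 = 2 ≡ 0 (mod 2).
s = (1, 0, 0)^T — this equals column 4 of H (binary 100), so error is at position 4.
Correct: flip bit 4 of r = 1111000 to get c = 1110000.


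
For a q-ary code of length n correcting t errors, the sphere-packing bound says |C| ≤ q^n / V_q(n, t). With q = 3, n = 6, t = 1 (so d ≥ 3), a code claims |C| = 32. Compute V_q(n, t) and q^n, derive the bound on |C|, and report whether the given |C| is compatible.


V_q(n, t) = 13, q^n = 729, Hamming bound = 56, |C| = 32 ≤ bound (satisfied).

Step 1: Compute V_q(n, t) = Σ_{j=0}^1 C(n, j) (q−1)^j.
  j = 0: C(6,0)·(2)^0 = 1·1 = 1.
  j = 1: C(6,1)·(2)^1 = 6·2 = 12.
  V_q(n, t) = 1 + 12 = 13.
Step 2: q^n = 3^6 = 729.
Step 3: Hamming bound ⌊q^n / V_q(n,t)⌋ = ⌊729/13⌋ = 56.
Step 4: Compare |C| = 32 to 56: satisfied.
The claimed |C| lies below the Hamming bound.


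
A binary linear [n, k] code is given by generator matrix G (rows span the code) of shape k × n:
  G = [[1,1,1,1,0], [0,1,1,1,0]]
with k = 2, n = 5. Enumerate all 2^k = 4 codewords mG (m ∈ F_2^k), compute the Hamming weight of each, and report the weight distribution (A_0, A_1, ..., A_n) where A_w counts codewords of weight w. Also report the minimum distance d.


Weight distribution: A_0 = 1, A_1 = 1, A_3 = 1, A_4 = 1. Minimum distance d = 1.

Enumerate all 2^2 = 4 messages m ∈ F_2^2.
For each, compute codeword c = mG in F_2^5, then tally its weight.
  m = 00 → c = 00000, weight = 0.
  m = 10 → c = 11110, weight = 4.
  m = 01 → c = 01110, weight = 3.
  m = 11 → c = 10000, weight = 1.
Tally weights:
  weight 0: 1 codewords.
  weight 1: 1 codewords.
  weight 3: 1 codewords.
  weight 4: 1 codewords.
Minimum distance d = smallest w > 0 with A_w > 0 = 1.
Sanity: Σ A_w = 4 = 2^2 = 4 ✓.


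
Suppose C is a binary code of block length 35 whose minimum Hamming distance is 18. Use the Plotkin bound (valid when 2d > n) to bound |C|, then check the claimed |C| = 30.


Plotkin bound M ≤ 36; given |C| = 30 ≤ bound (satisfied).

Check applicability: 2d = 36, n = 35.
2d − n = 1 > 0, so Plotkin applies.
Compute d/(2d−n) = 18/1 ≈ 18.0000.
⌊d/(2d−n)⌋ = 18.
Plotkin bound: M ≤ 2·18 = 36.
Given |C| = 30, check: satisfied.
This |C| is below the Plotkin bound.


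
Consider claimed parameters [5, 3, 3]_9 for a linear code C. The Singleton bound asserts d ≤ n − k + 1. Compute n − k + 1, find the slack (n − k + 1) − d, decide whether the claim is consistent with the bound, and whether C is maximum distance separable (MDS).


Singleton RHS = n − k + 1 = 3, slack = 0, bound satisfied, MDS.

Singleton bound: d ≤ n − k + 1.
Here n = 5, k = 3, so n − k + 1 = 3.
Given d = 3, check d ≤ 3: YES.
Slack = (n − k + 1) − d = 0.
The code is MDS (slack = 0).
Description: the claimed parameters are [5, 3, 3]_9; such a code would be MDS (meets Singleton bound).


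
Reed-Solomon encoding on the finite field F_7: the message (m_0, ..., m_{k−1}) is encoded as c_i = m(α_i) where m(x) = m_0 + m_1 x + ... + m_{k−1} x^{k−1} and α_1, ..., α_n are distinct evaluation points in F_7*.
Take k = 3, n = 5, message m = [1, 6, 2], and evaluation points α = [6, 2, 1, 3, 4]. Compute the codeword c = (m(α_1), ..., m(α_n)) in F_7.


c = [4, 0, 2, 2, 1]

Message polynomial: m(x) = 1 + 6·x + 2·x^2 (mod 7).
For each evaluation point α_i, compute m(α_i) mod 7:
  α_1 = 6: Horner steps 2 → 4 → 4, so m(6) = 4.
  α_2 = 2: Horner steps 2 → 3 → 0, so m(2) = 0.
  α_3 = 1: Horner steps 2 → 1 → 2, so m(1) = 2.
  α_4 = 3: Horner steps 2 → 5 → 2, so m(3) = 2.
  α_5 = 4: Horner steps 2 → 0 → 1, so m(4) = 1.
Codeword c = [4, 0, 2, 2, 1] ∈ F_7^5.


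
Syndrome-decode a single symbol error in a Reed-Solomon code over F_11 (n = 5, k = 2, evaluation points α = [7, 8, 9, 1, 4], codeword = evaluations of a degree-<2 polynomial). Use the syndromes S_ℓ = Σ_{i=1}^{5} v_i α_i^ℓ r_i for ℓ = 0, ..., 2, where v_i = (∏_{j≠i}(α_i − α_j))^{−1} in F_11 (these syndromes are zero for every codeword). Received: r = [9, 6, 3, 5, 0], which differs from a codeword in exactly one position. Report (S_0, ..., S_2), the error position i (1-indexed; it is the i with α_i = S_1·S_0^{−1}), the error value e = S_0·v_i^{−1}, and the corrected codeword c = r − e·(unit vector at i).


S = (10, 7, 6), error at position 5, error magnitude e = 4, c = [9, 6, 3, 5, 7].

Step 1: column multipliers v_i = (∏_{j≠i}(α_i − α_j))^{−1} mod 11.
  i = 1 (α = 7): (7−8)(7−9)(7−1)(7−4) = (−1)·(−2)·6·3 = 36 ≡ 3, so v_1 = 3^{−1} = 4 (mod 11).
  i = 2 (α = 8): (8−7)(8−9)(8−1)(8−4) = 1·(−1)·7·4 = −28 ≡ 5, so v_2 = 5^{−1} = 9 (mod 11).
  i = 3 (α = 9): (9−7)(9−8)(9−1)(9−4) = 2·1·8·5 = 80 ≡ 3, so v_3 = 3^{−1} = 4 (mod 11).
  i = 4 (α = 1): (1−7)(1−8)(1−9)(1−4) = (−6)·(−7)·(−8)·(−3) = 1008 ≡ 7, so v_4 = 7^{−1} = 8 (mod 11).
  i = 5 (α = 4): (4−7)(4−8)(4−9)(4−1) = (−3)·(−4)·(−5)·3 = −180 ≡ 7, so v_5 = 7^{−1} = 8 (mod 11).
  v = [4, 9, 4, 8, 8].
Step 2: syndromes of r = [9, 6, 3, 5, 0] (all sums mod 11).
  S_0 = Σ v_i r_i = 4·9 + 9·6 + 4·3 + 8·5 + 8·0 = 142 ≡ 10.
  S_1 = Σ v_i α_i r_i = 4·7·9 + 9·8·6 + 4·9·3 + 8·1·5 + 8·4·0 = 832 ≡ 7.
  α_i^2 mod 11 = [5, 9, 4, 1, 5].
  S_2 = Σ v_i α_i^2 r_i = 4·5·9 + 9·9·6 + 4·4·3 + 8·1·5 + 8·5·0 = 754 ≡ 6.
  S = (10, 7, 6) ≠ 0, so r is not a codeword (an error is present).
Step 3: locate the error. For a single error e at position i, S_ℓ = v_i·e·α_i^ℓ, so α_err = S_1/S_0.
  S_0^{−1} = 10^{−1} = 10 (mod 11), so α_err = 7·10 = 70 ≡ 4 = α_5. Error position i = 5.
  Consistency check: S_2/S_1 = 6·8 = 48 ≡ 4 = α_err ✓ (single-error assumption holds).
Step 4: error magnitude e = S_0/v_5 = S_0·∏_{j≠5}(α_5 − α_j) = 10·7 = 70 ≡ 4 (mod 11).
Step 5: correct position 5: c_5 = r_5 − e = 0 − 4 ≡ 7 (mod 11). Hence c = [9, 6, 3, 5, 7].
  Check: interpolating c through the α_i gives m(x) = 8 + 8·x (degree < 2) with m(α_i) = c_i for every i, so c is indeed a codeword.


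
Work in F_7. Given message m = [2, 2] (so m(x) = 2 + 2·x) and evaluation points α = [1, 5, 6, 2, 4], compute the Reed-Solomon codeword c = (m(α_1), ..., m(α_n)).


c = [4, 5, 0, 6, 3]

Message polynomial: m(x) = 2 + 2·x (mod 7).
For each evaluation point α_i, compute m(α_i) mod 7:
  α_1 = 1: Horner steps 2 → 4, so m(1) = 4.
  α_2 = 5: Horner steps 2 → 5, so m(5) = 5.
  α_3 = 6: Horner steps 2 → 0, so m(6) = 0.
  α_4 = 2: Horner steps 2 → 6, so m(2) = 6.
  α_5 = 4: Horner steps 2 → 3, so m(4) = 3.
Codeword c = [4, 5, 0, 6, 3] ∈ F_7^5.


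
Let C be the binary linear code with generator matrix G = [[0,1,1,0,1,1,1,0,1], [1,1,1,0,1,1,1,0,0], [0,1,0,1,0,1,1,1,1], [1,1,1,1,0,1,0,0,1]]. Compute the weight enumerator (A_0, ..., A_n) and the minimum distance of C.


Weight distribution: A_0 = 1, A_2 = 1, A_4 = 7, A_6 = 7. Minimum distance d = 2.

Enumerate all 2^4 = 16 messages m ∈ F_2^4.
For each, compute codeword c = mG in F_2^9, then tally its weight.
  m = 0000 → c = 000000000, weight = 0.
  m = 1000 → c = 011011101, weight = 6.
  m = 0100 → c = 111011100, weight = 6.
  m = 1100 → c = 100000001, weight = 2.
  m = 0010 → c = 010101111, weight = 6.
  m = 1010 → c = 001110010, weight = 4.
  m = 0110 → c = 101110011, weight = 6.
  m = 1110 → c = 110101110, weight = 6.
  m = 0001 → c = 111101001, weight = 6.
  m = 1001 → c = 100110100, weight = 4.
  m = 0101 → c = 000110101, weight = 4.
  m = 1101 → c = 011101000, weight = 4.
  m = 0011 → c = 101000110, weight = 4.
  m = 1011 → c = 110011011, weight = 6.
  m = 0111 → c = 010011010, weight = 4.
  m = 1111 → c = 001000111, weight = 4.
Tally weights:
  weight 0: 1 codewords.
  weight 2: 1 codewords.
  weight 4: 7 codewords.
  weight 6: 7 codewords.
Minimum distance d = smallest w > 0 with A_w > 0 = 2.
Sanity: Σ A_w = 16 = 2^4 = 16 ✓.


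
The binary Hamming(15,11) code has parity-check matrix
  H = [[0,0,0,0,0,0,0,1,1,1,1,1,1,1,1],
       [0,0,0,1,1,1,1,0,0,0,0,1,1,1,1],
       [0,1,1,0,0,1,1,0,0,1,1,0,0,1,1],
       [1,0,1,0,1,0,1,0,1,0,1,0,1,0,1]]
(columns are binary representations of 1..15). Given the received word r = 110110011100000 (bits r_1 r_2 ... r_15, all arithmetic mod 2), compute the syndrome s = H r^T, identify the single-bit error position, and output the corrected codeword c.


s = (1, 0, 0, 1)^T, error position = 9, corrected codeword c = 110110010100000

Compute s = H r^T mod 2 one row at a time:
  s_1 = 1 + 1 + 1 + 0 + 0 + 0 + 0 + 0 = 3 ≡ 1 (mod 2).
  s_2 = 1 + 1 + 0 + 0 + 0 + 0 + 0 + 0 = 2 ≡ 0 (mod 2).
  s_3 = 1 + 0 + 0 + 0 + 1 + 0 + 0 + 0 = 2 ≡ 0 (mod 2).
  s_4 = 1 + 0 + 1 + 0 + 1 + 0 + 0 + 0 = 3 ≡ 1 (mod 2).
s = (1, 0, 0, 1)^T — this equals column 9 of H (binary 1001), so error is at position 9.
Correct: flip bit 9 of r = 110110011100000 to get c = 110110010100000.


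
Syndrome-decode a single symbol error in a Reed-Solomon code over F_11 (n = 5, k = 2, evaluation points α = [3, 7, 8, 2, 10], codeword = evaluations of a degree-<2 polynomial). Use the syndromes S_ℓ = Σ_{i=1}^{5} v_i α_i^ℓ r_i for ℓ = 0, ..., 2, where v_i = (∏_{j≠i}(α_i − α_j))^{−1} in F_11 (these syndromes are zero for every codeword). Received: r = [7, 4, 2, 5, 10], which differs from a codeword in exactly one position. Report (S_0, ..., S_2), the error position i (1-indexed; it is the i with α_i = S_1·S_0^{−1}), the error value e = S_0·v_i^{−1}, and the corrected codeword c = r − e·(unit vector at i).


S = (3, 2, 5), error at position 3, error magnitude e = 7, c = [7, 4, 6, 5, 10].

Step 1: column multipliers v_i = (∏_{j≠i}(α_i − α_j))^{−1} mod 11.
  i = 1 (α = 3): (3−7)(3−8)(3−2)(3−10) = (−4)·(−5)·1·(−7) = −140 ≡ 3, so v_1 = 3^{−1} = 4 (mod 11).
  i = 2 (α = 7): (7−3)(7−8)(7−2)(7−10) = 4·(−1)·5·(−3) = 60 ≡ 5, so v_2 = 5^{−1} = 9 (mod 11).
  i = 3 (α = 8): (8−3)(8−7)(8−2)(8−10) = 5·1·6·(−2) = −60 ≡ 6, so v_3 = 6^{−1} = 2 (mod 11).
  i = 4 (α = 2): (2−3)(2−7)(2−8)(2−10) = (−1)·(−5)·(−6)·(−8) = 240 ≡ 9, so v_4 = 9^{−1} = 5 (mod 11).
  i = 5 (α = 10): (10−3)(10−7)(10−8)(10−2) = 7·3·2·8 = 336 ≡ 6, so v_5 = 6^{−1} = 2 (mod 11).
  v = [4, 9, 2, 5, 2].
Step 2: syndromes of r = [7, 4, 2, 5, 10] (all sums mod 11).
  S_0 = Σ v_i r_i = 4·7 + 9·4 + 2·2 + 5·5 + 2·10 = 113 ≡ 3.
  S_1 = Σ v_i α_i r_i = 4·3·7 + 9·7·4 + 2·8·2 + 5·2·5 + 2·10·10 = 618 ≡ 2.
  α_i^2 mod 11 = [9, 5, 9, 4, 1].
  S_2 = Σ v_i α_i^2 r_i = 4·9·7 + 9·5·4 + 2·9·2 + 5·4·5 + 2·1·10 = 588 ≡ 5.
  S = (3, 2, 5) ≠ 0, so r is not a codeword (an error is present).
Step 3: locate the error. For a single error e at position i, S_ℓ = v_i·e·α_i^ℓ, so α_err = S_1/S_0.
  S_0^{−1} = 3^{−1} = 4 (mod 11), so α_err = 2·4 = 8 ≡ 8 = α_3. Error position i = 3.
  Consistency check: S_2/S_1 = 5·6 = 30 ≡ 8 = α_err ✓ (single-error assumption holds).
Step 4: error magnitude e = S_0/v_3 = S_0·∏_{j≠3}(α_3 − α_j) = 3·6 = 18 ≡ 7 (mod 11).
Step 5: correct position 3: c_3 = r_3 − e = 2 − 7 ≡ 6 (mod 11). Hence c = [7, 4, 6, 5, 10].
  Check: interpolating c through the α_i gives m(x) = 1 + 2·x (degree < 2) with m(α_i) = c_i for every i, so c is indeed a codeword.


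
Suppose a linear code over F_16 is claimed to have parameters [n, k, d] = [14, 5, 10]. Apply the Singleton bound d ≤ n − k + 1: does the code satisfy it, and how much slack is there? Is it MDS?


Singleton RHS = n − k + 1 = 10, slack = 0, bound satisfied, MDS.

Singleton bound: d ≤ n − k + 1.
Here n = 14, k = 5, so n − k + 1 = 10.
Given d = 10, check d ≤ 10: YES.
Slack = (n − k + 1) − d = 0.
The code is MDS (slack = 0).
Description: the claimed parameters are [14, 5, 10]_16; such a code would be MDS (meets Singleton bound).


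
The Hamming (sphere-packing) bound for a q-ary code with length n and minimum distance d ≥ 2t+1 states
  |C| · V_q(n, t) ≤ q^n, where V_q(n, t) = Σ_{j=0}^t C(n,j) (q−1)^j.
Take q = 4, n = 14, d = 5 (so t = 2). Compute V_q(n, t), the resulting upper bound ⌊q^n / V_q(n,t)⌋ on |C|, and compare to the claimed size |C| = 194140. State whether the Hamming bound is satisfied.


V_q(n, t) = 862, q^n = 268435456, Hamming bound = 311410, |C| = 194140 ≤ bound (satisfied).

Step 1: Compute V_q(n, t) = Σ_{j=0}^2 C(n, j) (q−1)^j.
  j = 0: C(14,0)·(3)^0 = 1·1 = 1.
  j = 1: C(14,1)·(3)^1 = 14·3 = 42.
  j = 2: C(14,2)·(3)^2 = 91·9 = 819.
  V_q(n, t) = 1 + 42 + 819 = 862.
Step 2: q^n = 4^14 = 268435456.
Step 3: Hamming bound ⌊q^n / V_q(n,t)⌋ = ⌊268435456/862⌋ = 311410.
Step 4: Compare |C| = 194140 to 311410: satisfied.
The claimed |C| lies below the Hamming bound.


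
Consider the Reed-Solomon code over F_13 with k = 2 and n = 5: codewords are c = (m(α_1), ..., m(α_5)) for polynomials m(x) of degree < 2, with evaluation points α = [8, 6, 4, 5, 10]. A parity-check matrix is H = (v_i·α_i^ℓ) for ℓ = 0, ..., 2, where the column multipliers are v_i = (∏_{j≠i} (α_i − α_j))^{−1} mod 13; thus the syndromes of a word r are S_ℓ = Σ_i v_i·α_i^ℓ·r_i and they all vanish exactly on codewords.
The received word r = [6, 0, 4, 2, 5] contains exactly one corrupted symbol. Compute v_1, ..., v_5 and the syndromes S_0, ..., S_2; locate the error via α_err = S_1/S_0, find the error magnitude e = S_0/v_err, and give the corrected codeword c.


S = (9, 7, 4), error at position 1, error magnitude e = 10, c = [9, 0, 4, 2, 5].

Step 1: column multipliers v_i = (∏_{j≠i}(α_i − α_j))^{−1} mod 13.
  i = 1 (α = 8): (8−6)(8−4)(8−5)(8−10) = 2·4·3·(−2) = −48 ≡ 4, so v_1 = 4^{−1} = 10 (mod 13).
  i = 2 (α = 6): (6−8)(6−4)(6−5)(6−10) = (−2)·2·1·(−4) = 16 ≡ 3, so v_2 = 3^{−1} = 9 (mod 13).
  i = 3 (α = 4): (4−8)(4−6)(4−5)(4−10) = (−4)·(−2)·(−1)·(−6) = 48 ≡ 9, so v_3 = 9^{−1} = 3 (mod 13).
  i = 4 (α = 5): (5−8)(5−6)(5−4)(5−10) = (−3)·(−1)·1·(−5) = −15 ≡ 11, so v_4 = 11^{−1} = 6 (mod 13).
  i = 5 (α = 10): (10−8)(10−6)(10−4)(10−5) = 2·4·6·5 = 240 ≡ 6, so v_5 = 6^{−1} = 11 (mod 13).
  v = [10, 9, 3, 6, 11].
Step 2: syndromes of r = [6, 0, 4, 2, 5] (all sums mod 13).
  S_0 = Σ v_i r_i = 10·6 + 9·0 + 3·4 + 6·2 + 11·5 = 139 ≡ 9.
  S_1 = Σ v_i α_i r_i = 10·8·6 + 9·6·0 + 3·4·4 + 6·5·2 + 11·10·5 = 1138 ≡ 7.
  α_i^2 mod 13 = [12, 10, 3, 12, 9].
  S_2 = Σ v_i α_i^2 r_i = 10·12·6 + 9·10·0 + 3·3·4 + 6·12·2 + 11·9·5 = 1395 ≡ 4.
  S = (9, 7, 4) ≠ 0, so r is not a codeword (an error is present).
Step 3: locate the error. For a single error e at position i, S_ℓ = v_i·e·α_i^ℓ, so α_err = S_1/S_0.
  S_0^{−1} = 9^{−1} = 3 (mod 13), so α_err = 7·3 = 21 ≡ 8 = α_1. Error position i = 1.
  Consistency check: S_2/S_1 = 4·2 = 8 ≡ 8 = α_err ✓ (single-error assumption holds).
Step 4: error magnitude e = S_0/v_1 = S_0·∏_{j≠1}(α_1 − α_j) = 9·4 = 36 ≡ 10 (mod 13).
Step 5: correct position 1: c_1 = r_1 − e = 6 − 10 ≡ 9 (mod 13). Hence c = [9, 0, 4, 2, 5].
  Check: interpolating c through the α_i gives m(x) = 12 + 11·x (degree < 2) with m(α_i) = c_i for every i, so c is indeed a codeword.
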